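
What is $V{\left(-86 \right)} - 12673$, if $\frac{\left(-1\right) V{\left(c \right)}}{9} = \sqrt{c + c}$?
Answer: $-12673 - 18 i \sqrt{43} \approx -12673.0 - 118.03 i$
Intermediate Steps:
$V{\left(c \right)} = - 9 \sqrt{2} \sqrt{c}$ ($V{\left(c \right)} = - 9 \sqrt{c + c} = - 9 \sqrt{2 c} = - 9 \sqrt{2} \sqrt{c}$)
$V{\left(-86 \right)} - 12673 = - 9 \sqrt{2} \sqrt{-86} - 12673 = - 9 \sqrt{2} i \sqrt{86} - 12673 = - 18 i \sqrt{43} - 12673 = -12673 - 18 i \sqrt{43}$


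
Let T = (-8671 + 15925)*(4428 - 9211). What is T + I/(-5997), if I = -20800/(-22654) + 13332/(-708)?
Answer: -139052529359377025/4007753121 ≈ -3.4696e+7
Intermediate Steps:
T = -34695882 (T = 7254*(-4783) = -34695882)
I = -11970697/668293 (I = -20800*(-1/22654) + 13332*(-1/708) = 10400/11327 - 1111/59 = -11970697/668293 ≈ -17.912)
T + I/(-5997) = -34695882 - 11970697/668293/(-5997) = -34695882 - 11970697/668293*(-1/5997) = -34695882 + 11970697/4007753121 = -139052529359377025/4007753121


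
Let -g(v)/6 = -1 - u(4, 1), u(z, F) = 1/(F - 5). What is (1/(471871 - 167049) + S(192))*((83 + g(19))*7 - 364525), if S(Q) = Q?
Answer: -6085222654375/87092 ≈ -6.9871e+7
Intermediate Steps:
u(z, F) = 1/(-5 + F)
g(v) = 9/2 (g(v) = -6*(-1 - 1/(-5 + 1)) = -6*(-1 - 1/(-4)) = -6*(-1 - 1*(-¼)) = -6*(-1 + ¼) = -6*(-¾) = 9/2)
(1/(471871 - 167049) + S(192))*((83 + g(19))*7 - 364525) = (1/(471871 - 167049) + 192)*((83 + 9/2)*7 - 364525) = (1/304822 + 192)*((175/2)*7 - 364525) = (1/304822 + 192)*(1225/2 - 364525) = (58525825/304822)*(-727825/2) = -6085222654375/87092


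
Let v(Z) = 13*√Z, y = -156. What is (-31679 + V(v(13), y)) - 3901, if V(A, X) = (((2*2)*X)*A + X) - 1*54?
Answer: -35790 - 8112*√13 ≈ -65038.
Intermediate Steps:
V(A, X) = -54 + X + 4*A*X (V(A, X) = ((4*X)*A + X) - 54 = (4*A*X + X) - 54 = (X + 4*A*X) - 54 = -54 + X + 4*A*X)
(-31679 + V(v(13), y)) - 3901 = (-31679 + (-54 - 156 + 4*(13*√13)*(-156))) - 3901 = (-31679 + (-54 - 156 - 8112*√13)) - 3901 = (-31679 + (-210 - 8112*√13)) - 3901 = (-31889 - 8112*√13) - 3901 = -35790 - 8112*√13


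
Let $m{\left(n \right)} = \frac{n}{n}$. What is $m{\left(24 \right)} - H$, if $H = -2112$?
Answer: $2113$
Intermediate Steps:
$m{\left(n \right)} = 1$
$m{\left(24 \right)} - H = 1 - -2112 = 1 + 2112 = 2113$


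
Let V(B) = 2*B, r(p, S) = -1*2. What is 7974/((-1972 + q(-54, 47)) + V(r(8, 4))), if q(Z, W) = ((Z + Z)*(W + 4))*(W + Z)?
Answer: 3987/18290 ≈ 0.21799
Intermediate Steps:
r(p, S) = -2
q(Z, W) = 2*Z*(4 + W)*(W + Z) (q(Z, W) = ((2*Z)*(4 + W))*(W + Z) = (2*Z*(4 + W))*(W + Z) = 2*Z*(4 + W)*(W + Z))
7974/((-1972 + q(-54, 47)) + V(r(8, 4))) = 7974/((-1972 + 2*(-54)*(47² + 4*47 + 4*(-54) + 47*(-54))) + 2*(-2)) = 7974/((-1972 + 2*(-54)*(2209 + 188 - 216 - 2538)) - 4) = 7974/((-1972 + 2*(-54)*(-357)) - 4) = 7974/((-1972 + 38556) - 4) = 7974/(36584 - 4) = 7974/36580 = 7974*(1/36580) = 3987/18290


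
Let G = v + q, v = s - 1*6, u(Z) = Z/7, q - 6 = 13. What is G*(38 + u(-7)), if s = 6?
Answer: 703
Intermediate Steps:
q = 19 (q = 6 + 13 = 19)
u(Z) = Z/7 (u(Z) = Z*(1/7) = Z/7)
v = 0 (v = 6 - 1*6 = 6 - 6 = 0)
G = 19 (G = 0 + 19 = 19)
G*(38 + u(-7)) = 19*(38 + (1/7)*(-7)) = 19*(38 - 1) = 19*37 = 703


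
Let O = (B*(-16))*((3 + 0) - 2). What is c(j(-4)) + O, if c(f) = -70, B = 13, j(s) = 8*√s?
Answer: -278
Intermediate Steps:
O = -208 (O = (13*(-16))*((3 + 0) - 2) = -208*(3 - 2) = -208*1 = -208)
c(j(-4)) + O = -70 - 208 = -278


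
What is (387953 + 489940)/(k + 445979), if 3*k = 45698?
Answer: 2633679/1383635 ≈ 1.9035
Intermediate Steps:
k = 45698/3 (k = (1/3)*45698 = 45698/3 ≈ 15233.)
(387953 + 489940)/(k + 445979) = (387953 + 489940)/(45698/3 + 445979) = 877893/(1383635/3) = 877893*(3/1383635) = 2633679/1383635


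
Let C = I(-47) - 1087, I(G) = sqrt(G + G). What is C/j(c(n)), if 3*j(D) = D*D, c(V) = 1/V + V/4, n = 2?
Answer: -3261 + 3*I*sqrt(94) ≈ -3261.0 + 29.086*I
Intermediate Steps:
c(V) = 1/V + V/4 (c(V) = 1/V + V*(1/4) = 1/V + V/4)
I(G) = sqrt(2)*sqrt(G) (I(G) = sqrt(2*G) = sqrt(2)*sqrt(G))
j(D) = D**2/3 (j(D) = (D*D)/3 = D**2/3)
C = -1087 + I*sqrt(94) (C = sqrt(2)*sqrt(-47) - 1087 = sqrt(2)*(I*sqrt(47)) - 1087 = I*sqrt(94) - 1087 = -1087 + I*sqrt(94) ≈ -1087.0 + 9.6954*I)
C/j(c(n)) = (-1087 + I*sqrt(94))/(((1/2 + (1/4)*2)**2/3)) = (-1087 + I*sqrt(94))/(((1/2 + 1/2)**2/3)) = (-1087 + I*sqrt(94))/(((1/3)*1**2)) = (-1087 + I*sqrt(94))/(((1/3)*1)) = (-1087 + I*sqrt(94))/(1/3) = (-1087 + I*sqrt(94))*3 = -3261 + 3*I*sqrt(94)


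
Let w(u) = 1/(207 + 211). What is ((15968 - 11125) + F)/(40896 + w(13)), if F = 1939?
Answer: 2834876/17094529 ≈ 0.16584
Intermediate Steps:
w(u) = 1/418
((15968 - 11125) + F)/(40896 + w(13)) = ((15968 - 11125) + 1939)/(40896 + 1/418) = (4843 + 1939)/(17094529/418) = 6782*(418/17094529) = 2834876/17094529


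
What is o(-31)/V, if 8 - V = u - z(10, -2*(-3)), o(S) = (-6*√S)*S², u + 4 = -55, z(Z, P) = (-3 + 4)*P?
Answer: -5766*I*√31/73 ≈ -439.78*I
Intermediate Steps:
z(Z, P) = P (z(Z, P) = 1*P = P)
u = -59 (u = -4 - 55 = -59)
o(S) = -6*S^(5/2)
V = 73 (V = 8 - (-59 - (-2)*(-3)) = 8 - (-59 - 1*6) = 8 - (-59 - 6) = 8 - 1*(-65) = 8 + 65 = 73)
o(-31)/V = -5766*I*√31/73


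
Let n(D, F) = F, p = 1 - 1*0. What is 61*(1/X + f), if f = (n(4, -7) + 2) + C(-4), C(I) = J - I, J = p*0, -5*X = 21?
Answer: -1586/21 ≈ -75.524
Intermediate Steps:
p = 1 (p = 1 + 0 = 1)
X = -21/5 (X = -1/5*21 = -21/5 ≈ -4.2000)
J = 0 (J = 1*0 = 0)
C(I) = -I (C(I) = 0 - I = -I)
f = -1 (f = (-7 + 2) - 1*(-4) = -5 + 4 = -1)
61*(1/X + f) = 61*(1/(-21/5) - 1) = 61*(-5/21 - 1) = 61*(-26/21) = -1586/21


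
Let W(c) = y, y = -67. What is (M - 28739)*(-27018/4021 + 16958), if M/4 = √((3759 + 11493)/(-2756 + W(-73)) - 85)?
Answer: -1958881852900/4021 + 272644400*I*√80049929/3783761 ≈ -4.8716e+8 + 6.4469e+5*I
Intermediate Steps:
W(c) = -67
M = 4*I*√80049929/941 (M = 4*√((3759 + 11493)/(-2756 - 67) - 85) = 4*√(15252/(-2823) - 85) = 4*√(15252*(-1/2823) - 85) = 4*√(-5084/941 - 85) = 4*√(-85069/941) = 4*(I*√80049929/941) = 4*I*√80049929/941 ≈ 38.032*I)
(M - 28739)*(-27018/4021 + 16958) = (4*I*√80049929/941 - 28739)*(-27018/4021 + 16958) = (-28739 + 4*I*√80049929/941)*(-27018*1/4021 + 16958) = (-28739 + 4*I*√80049929/941)*(-27018/4021 + 16958) = (-28739 + 4*I*√80049929/941)*(68161100/4021) = -1958881852900/4021 + 272644400*I*√80049929/3783761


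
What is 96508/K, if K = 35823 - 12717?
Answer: 48254/11553 ≈ 4.1768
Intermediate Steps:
K = 23106
96508/K = 96508/23106 = 96508*(1/23106) = 48254/11553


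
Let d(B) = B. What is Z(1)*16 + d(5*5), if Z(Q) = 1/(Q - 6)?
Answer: 109/5 ≈ 21.800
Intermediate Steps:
Z(Q) = 1/(-6 + Q)
Z(1)*16 + d(5*5) = 16/(-6 + 1) + 5*5 = 16/(-5) + 25 = -⅕*16 + 25 = -16/5 + 25 = 109/5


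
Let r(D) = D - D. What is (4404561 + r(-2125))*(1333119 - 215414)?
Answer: 4922999852505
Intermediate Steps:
r(D) = 0
(4404561 + r(-2125))*(1333119 - 215414) = (4404561 + 0)*(1333119 - 215414) = 4404561*1117705 = 4922999852505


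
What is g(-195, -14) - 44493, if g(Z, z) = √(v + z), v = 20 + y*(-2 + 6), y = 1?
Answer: -44493 + √10 ≈ -44490.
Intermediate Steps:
v = 24 (v = 20 + 1*(-2 + 6) = 20 + 1*4 = 20 + 4 = 24)
g(Z, z) = √(24 + z)
g(-195, -14) - 44493 = √(24 - 14) - 44493 = √10 - 44493 = -44493 + √10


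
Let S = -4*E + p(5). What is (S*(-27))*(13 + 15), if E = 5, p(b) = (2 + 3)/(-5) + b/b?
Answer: 15120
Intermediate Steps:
p(b) = 0 (p(b) = 5*(-⅕) + 1 = -1 + 1 = 0)
S = -20 (S = -4*5 + 0 = -20 + 0 = -20)
(S*(-27))*(13 + 15) = (-20*(-27))*(13 + 15) = 540*28 = 15120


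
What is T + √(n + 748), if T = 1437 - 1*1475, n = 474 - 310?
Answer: -38 + 4*√57 ≈ -7.8007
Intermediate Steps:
n = 164
T = -38 (T = 1437 - 1475 = -38)
T + √(n + 748) = -38 + √(164 + 748) = -38 + √912 = -38 + 4*√57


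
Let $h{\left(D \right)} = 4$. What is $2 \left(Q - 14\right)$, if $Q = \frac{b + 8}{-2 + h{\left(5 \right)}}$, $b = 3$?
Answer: $-17$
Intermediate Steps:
$Q = \frac{11}{2}$ ($Q = \frac{3 + 8}{-2 + 4} = \frac{11}{2} \approx 5.5$)
$2 \left(Q - 14\right) = 2 \left(\frac{11}{2} - 14\right) = 2 \left(- \frac{17}{2}\right) = -17$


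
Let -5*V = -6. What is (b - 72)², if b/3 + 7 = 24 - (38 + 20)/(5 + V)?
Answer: 2313441/961 ≈ 2407.3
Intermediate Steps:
V = 6/5 (V = -⅕*(-6) = 6/5 ≈ 1.2000)
b = 711/31 (b = -21 + 3*(24 - (38 + 20)/(5 + 6/5)) = -21 + 3*(24 - 58/31/5) = -21 + 3*(24 - 58*5/31) = -21 + 3*(24 - 1*290/31) = -21 + 3*(24 - 290/31) = -21 + 3*(454/31) = -21 + 1362/31 = 711/31 ≈ 22.935)
(b - 72)² = (711/31 - 72)² = (-1521/31)² = 2313441/961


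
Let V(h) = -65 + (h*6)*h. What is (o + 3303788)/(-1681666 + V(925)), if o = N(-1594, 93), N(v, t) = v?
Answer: 3302194/3452019 ≈ 0.95660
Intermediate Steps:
o = -1594
V(h) = -65 + 6*h² (V(h) = -65 + (6*h)*h = -65 + 6*h²)
(o + 3303788)/(-1681666 + V(925)) = (-1594 + 3303788)/(-1681666 + (-65 + 6*925²)) = 3302194/(-1681666 + (-65 + 6*855625)) = 3302194/(-1681666 + (-65 + 5133750)) = 3302194/(-1681666 + 5133685) = 3302194/3452019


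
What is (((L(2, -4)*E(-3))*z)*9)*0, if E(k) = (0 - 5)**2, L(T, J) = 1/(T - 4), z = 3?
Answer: 0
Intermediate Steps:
L(T, J) = 1/(-4 + T)
E(k) = 25 (E(k) = (-5)**2 = 25)
(((L(2, -4)*E(-3))*z)*9)*0 = (((25/(-4 + 2))*3)*9)*0 = (((25/(-2))*3)*9)*0 = ((-1/2*25*3)*9)*0 = (-25/2*3*9)*0 = -75/2*9*0 = -675/2*0 = 0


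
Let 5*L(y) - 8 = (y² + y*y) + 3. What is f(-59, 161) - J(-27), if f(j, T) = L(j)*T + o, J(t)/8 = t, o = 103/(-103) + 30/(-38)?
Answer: 21350757/95 ≈ 2.2474e+5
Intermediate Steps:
o = -34/19 (o = 103*(-1/103) + 30*(-1/38) = -1 - 15/19 = -34/19 ≈ -1.7895)
L(y) = 11/5 + 2*y²/5 (L(y) = 8/5 + ((y² + y*y) + 3)/5 = 8/5 + ((y² + y²) + 3)/5 = 8/5 + (2*y² + 3)/5 = 8/5 + (3 + 2*y²)/5 = 8/5 + (⅗ + 2*y²/5) = 11/5 + 2*y²/5)
J(t) = 8*t
f(j, T) = -34/19 + T*(11/5 + 2*j²/5) (f(j, T) = (11/5 + 2*j²/5)*T - 34/19 = T*(11/5 + 2*j²/5) - 34/19 = -34/19 + T*(11/5 + 2*j²/5))
f(-59, 161) - J(-27) = (-34/19 + (⅕)*161*(11 + 2*(-59)²)) - 8*(-27) = (-34/19 + (⅕)*161*(11 + 2*3481)) - 1*(-216) = (-34/19 + (⅕)*161*(11 + 6962)) + 216 = (-34/19 + (⅕)*161*6973) + 216 = (-34/19 + 1122653/5) + 216 = 21330237/95 + 216 = 21350757/95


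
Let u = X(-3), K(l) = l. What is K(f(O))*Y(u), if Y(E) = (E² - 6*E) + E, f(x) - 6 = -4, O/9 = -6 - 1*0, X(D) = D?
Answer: 48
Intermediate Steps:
O = -54 (O = 9*(-6 - 1*0) = 9*(-6 + 0) = 9*(-6) = -54)
f(x) = 2 (f(x) = 6 - 4 = 2)
u = -3
Y(E) = E² - 5*E
K(f(O))*Y(u) = 2*(-3*(-5 - 3)) = 2*(-3*(-8)) = 2*24 = 48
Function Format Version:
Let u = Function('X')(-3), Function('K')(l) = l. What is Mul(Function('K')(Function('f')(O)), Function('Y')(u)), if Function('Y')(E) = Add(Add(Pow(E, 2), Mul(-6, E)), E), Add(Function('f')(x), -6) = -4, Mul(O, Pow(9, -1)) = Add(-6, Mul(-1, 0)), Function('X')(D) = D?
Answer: 48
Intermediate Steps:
O = -54 (O = Mul(9, Add(-6, Mul(-1, 0))) = Mul(9, Add(-6, 0)) = Mul(9, -6) = -54)
Function('f')(x) = 2 (Function('f')(x) = Add(6, -4) = 2)
u = -3
Function('Y')(E) = Add(Pow(E, 2), Mul(-5, E))
Mul(Function('K')(Function('f')(O)), Function('Y')(u)) = Mul(2, Mul(-3, Add(-5, -3))) = Mul(2, Mul(-3, -8)) = Mul(2, 24) = 48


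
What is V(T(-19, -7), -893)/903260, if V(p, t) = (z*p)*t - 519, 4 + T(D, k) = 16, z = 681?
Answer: -1459623/180652 ≈ -8.0797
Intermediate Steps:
T(D, k) = 12 (T(D, k) = -4 + 16 = 12)
V(p, t) = -519 + 681*p*t (V(p, t) = (681*p)*t - 519 = 681*p*t - 519 = -519 + 681*p*t)
V(T(-19, -7), -893)/903260 = (-519 + 681*12*(-893))/903260 = (-519 - 7297596)*(1/903260) = -7298115*1/903260 = -1459623/180652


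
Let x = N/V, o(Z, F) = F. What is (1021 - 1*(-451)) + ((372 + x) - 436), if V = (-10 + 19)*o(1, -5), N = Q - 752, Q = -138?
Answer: 12850/9 ≈ 1427.8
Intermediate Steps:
N = -890 (N = -138 - 752 = -890)
V = -45 (V = (-10 + 19)*(-5) = 9*(-5) = -45)
x = 178/9 (x = -890/(-45) = -890*(-1/45) = 178/9 ≈ 19.778)
(1021 - 1*(-451)) + ((372 + x) - 436) = (1021 - 1*(-451)) + ((372 + 178/9) - 436) = (1021 + 451) + (3526/9 - 436) = 1472 - 398/9 = 12850/9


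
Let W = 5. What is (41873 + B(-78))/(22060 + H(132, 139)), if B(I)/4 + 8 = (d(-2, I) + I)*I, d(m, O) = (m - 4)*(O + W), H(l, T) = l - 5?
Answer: -70479/22187 ≈ -3.1766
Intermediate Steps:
H(l, T) = -5 + l
d(m, O) = (-4 + m)*(5 + O) (d(m, O) = (m - 4)*(O + 5) = (-4 + m)*(5 + O))
B(I) = -32 + 4*I*(-30 - 5*I) (B(I) = -32 + 4*(((-20 - 4*I + 5*(-2) + I*(-2)) + I)*I) = -32 + 4*(((-20 - 4*I - 10 - 2*I) + I)*I) = -32 + 4*(((-30 - 6*I) + I)*I) = -32 + 4*((-30 - 5*I)*I) = -32 + 4*(I*(-30 - 5*I)) = -32 + 4*I*(-30 - 5*I))
(41873 + B(-78))/(22060 + H(132, 139)) = (41873 + (-32 - 120*(-78) - 20*(-78)²))/(22060 + (-5 + 132)) = (41873 + (-32 + 9360 - 20*6084))/(22060 + 127) = (41873 + (-32 + 9360 - 121680))/22187 = (41873 - 112352)*(1/22187) = -70479*1/22187 = -70479/22187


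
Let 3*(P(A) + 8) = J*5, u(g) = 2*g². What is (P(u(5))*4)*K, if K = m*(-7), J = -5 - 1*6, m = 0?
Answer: 0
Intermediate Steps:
J = -11 (J = -5 - 6 = -11)
K = 0 (K = 0*(-7) = 0)
P(A) = -79/3 (P(A) = -8 + (-11*5)/3 = -8 + (⅓)*(-55) = -8 - 55/3 = -79/3)
(P(u(5))*4)*K = -79/3*4*0 = -316/3*0 = 0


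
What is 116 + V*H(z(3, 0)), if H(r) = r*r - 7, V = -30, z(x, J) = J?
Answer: 326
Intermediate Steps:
H(r) = -7 + r² (H(r) = r² - 7 = -7 + r²)
116 + V*H(z(3, 0)) = 116 - 30*(-7 + 0²) = 116 - 30*(-7 + 0) = 116 - 30*(-7) = 116 + 210 = 326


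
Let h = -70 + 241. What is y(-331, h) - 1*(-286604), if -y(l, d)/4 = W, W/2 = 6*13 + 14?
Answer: 285868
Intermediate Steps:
W = 184 (W = 2*(6*13 + 14) = 2*(78 + 14) = 2*92 = 184)
h = 171
y(l, d) = -736 (y(l, d) = -4*184 = -736)
y(-331, h) - 1*(-286604) = -736 - 1*(-286604) = -736 + 286604 = 285868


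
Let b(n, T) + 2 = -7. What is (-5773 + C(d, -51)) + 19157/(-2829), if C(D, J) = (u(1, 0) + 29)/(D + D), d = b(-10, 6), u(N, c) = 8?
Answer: -98140735/16974 ≈ -5781.8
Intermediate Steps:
b(n, T) = -9 (b(n, T) = -2 - 7 = -9)
d = -9
C(D, J) = 37/(2*D) (C(D, J) = (8 + 29)/(D + D) = 37/((2*D)) = 37*(1/(2*D)) = 37/(2*D))
(-5773 + C(d, -51)) + 19157/(-2829) = (-5773 + (37/2)/(-9)) + 19157/(-2829) = (-5773 + (37/2)*(-1/9)) + 19157*(-1/2829) = (-5773 - 37/18) - 19157/2829 = -103951/18 - 19157/2829 = -98140735/16974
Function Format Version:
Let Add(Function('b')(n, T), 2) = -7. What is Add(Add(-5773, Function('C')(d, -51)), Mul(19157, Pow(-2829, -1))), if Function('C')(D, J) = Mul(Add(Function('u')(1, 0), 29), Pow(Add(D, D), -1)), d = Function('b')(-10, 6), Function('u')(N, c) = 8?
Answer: Rational(-98140735, 16974) ≈ -5781.8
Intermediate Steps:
Function('b')(n, T) = -9 (Function('b')(n, T) = Add(-2, -7) = -9)
d = -9
Function('C')(D, J) = Mul(Rational(37, 2), Pow(D, -1)) (Function('C')(D, J) = Mul(Add(8, 29), Pow(Add(D, D), -1)) = Mul(37, Pow(Mul(2, D), -1)) = Mul(37, Mul(Rational(1, 2), Pow(D, -1))) = Mul(Rational(37, 2), Pow(D, -1)))
Add(Add(-5773, Function('C')(d, -51)), Mul(19157, Pow(-2829, -1))) = Add(Add(-5773, Mul(Rational(37, 2), Pow(-9, -1))), Mul(19157, Pow(-2829, -1))) = Add(Add(-5773, Mul(Rational(37, 2), Rational(-1, 9))), Mul(19157, Rational(-1, 2829))) = Add(Add(-5773, Rational(-37, 18)), Rational(-19157, 2829)) = Add(Rational(-103951, 18), Rational(-19157, 2829)) = Rational(-98140735, 16974)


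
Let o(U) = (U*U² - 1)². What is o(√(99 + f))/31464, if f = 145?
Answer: 14526785/31464 - 122*√61/3933 ≈ 461.45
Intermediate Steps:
o(U) = (-1 + U³)² (o(U) = (U³ - 1)² = (-1 + U³)²)
o(√(99 + f))/31464 = (-1 + (√(99 + 145))³)²/31464 = (-1 + (√244)³)²*(1/31464) = (-1 + (2*√61)³)²*(1/31464) = (-1 + 488*√61)²*(1/31464) = (-1 + 488*√61)²/31464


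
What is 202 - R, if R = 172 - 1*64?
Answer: 94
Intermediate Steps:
R = 108 (R = 172 - 64 = 108)
202 - R = 202 - 1*108 = 202 - 108 = 94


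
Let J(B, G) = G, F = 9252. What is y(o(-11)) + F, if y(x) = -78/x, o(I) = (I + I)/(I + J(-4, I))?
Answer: 9174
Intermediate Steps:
o(I) = 1 (o(I) = (I + I)/(I + I) = (2*I)/((2*I)) = (2*I)*(1/(2*I)) = 1)
y(o(-11)) + F = -78/1 + 9252 = -78*1 + 9252 = -78 + 9252 = 9174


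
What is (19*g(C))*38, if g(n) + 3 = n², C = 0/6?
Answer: -2166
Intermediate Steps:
C = 0 (C = 0*(⅙) = 0)
g(n) = -3 + n²
(19*g(C))*38 = (19*(-3 + 0²))*38 = (19*(-3 + 0))*38 = (19*(-3))*38 = -57*38 = -2166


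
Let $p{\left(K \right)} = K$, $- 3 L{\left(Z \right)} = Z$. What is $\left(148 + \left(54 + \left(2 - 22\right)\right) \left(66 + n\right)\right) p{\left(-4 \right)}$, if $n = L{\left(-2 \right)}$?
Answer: $- \frac{28976}{3} \approx -9658.7$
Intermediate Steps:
$L{\left(Z \right)} = - \frac{Z}{3}$
$n = \frac{2}{3}$ ($n = \left(- \frac{1}{3}\right) \left(-2\right) = \frac{2}{3} \approx 0.66667$)
$\left(148 + \left(54 + \left(2 - 22\right)\right) \left(66 + n\right)\right) p{\left(-4 \right)} = \left(148 + \left(54 + \left(2 - 22\right)\right) \left(66 + \frac{2}{3}\right)\right) \left(-4\right) = \left(148 + \left(54 + \left(2 - 22\right)\right) \frac{200}{3}\right) \left(-4\right) = \left(148 + \left(54 - 20\right) \frac{200}{3}\right) \left(-4\right) = \left(148 + 34 \cdot \frac{200}{3}\right) \left(-4\right) = \left(148 + \frac{6800}{3}\right) \left(-4\right) = \frac{7244}{3} \left(-4\right) = - \frac{28976}{3}$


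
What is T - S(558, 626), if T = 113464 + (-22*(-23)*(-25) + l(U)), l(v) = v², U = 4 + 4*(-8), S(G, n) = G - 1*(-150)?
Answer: 100890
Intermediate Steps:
S(G, n) = 150 + G (S(G, n) = G + 150 = 150 + G)
U = -28 (U = 4 - 32 = -28)
T = 101598 (T = 113464 + (-22*(-23)*(-25) + (-28)²) = 113464 + (506*(-25) + 784) = 113464 + (-12650 + 784) = 113464 - 11866 = 101598)
T - S(558, 626) = 101598 - (150 + 558) = 101598 - 1*708 = 101598 - 708 = 100890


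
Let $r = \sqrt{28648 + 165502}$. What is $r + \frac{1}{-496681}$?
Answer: $- \frac{1}{496681} + 5 \sqrt{7766} \approx 440.62$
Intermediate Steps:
$r = 5 \sqrt{7766}$ ($r = \sqrt{194150} = 5 \sqrt{7766} \approx 440.62$)
$r + \frac{1}{-496681} = 5 \sqrt{7766} + \frac{1}{-496681} = 5 \sqrt{7766} - \frac{1}{496681} = - \frac{1}{496681} + 5 \sqrt{7766}$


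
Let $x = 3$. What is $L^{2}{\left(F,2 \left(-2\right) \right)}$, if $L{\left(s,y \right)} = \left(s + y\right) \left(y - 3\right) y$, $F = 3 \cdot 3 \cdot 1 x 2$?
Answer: $1960000$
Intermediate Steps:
$F = 54$ ($F = 3 \cdot 3 \cdot 1 \cdot 3 \cdot 2 = 3 \cdot 3 \cdot 3 \cdot 2 = 3 \cdot 9 \cdot 2 = 27 \cdot 2 = 54$)
$L{\left(s,y \right)} = y \left(-3 + y\right) \left(s + y\right)$ ($L{\left(s,y \right)} = \left(s + y\right) \left(-3 + y\right) y = \left(-3 + y\right) \left(s + y\right) y = y \left(-3 + y\right) \left(s + y\right)$)
$L^{2}{\left(F,2 \left(-2\right) \right)} = \left(2 \left(-2\right) \left(\left(2 \left(-2\right)\right)^{2} - 162 - 3 \cdot 2 \left(-2\right) + 54 \cdot 2 \left(-2\right)\right)\right)^{2} = \left(- 4 \left(\left(-4\right)^{2} - 162 - -12 + 54 \left(-4\right)\right)\right)^{2} = \left(- 4 \left(16 - 162 + 12 - 216\right)\right)^{2} = \left(\left(-4\right) \left(-350\right)\right)^{2} = 1400^{2} = 1960000$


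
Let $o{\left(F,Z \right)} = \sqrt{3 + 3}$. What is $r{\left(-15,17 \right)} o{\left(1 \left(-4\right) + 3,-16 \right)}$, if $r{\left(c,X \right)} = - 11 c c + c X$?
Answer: $- 2730 \sqrt{6} \approx -6687.1$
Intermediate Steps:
$r{\left(c,X \right)} = - 11 c^{2} + X c$
$o{\left(F,Z \right)} = \sqrt{6}$
$r{\left(-15,17 \right)} o{\left(1 \left(-4\right) + 3,-16 \right)} = - 15 \left(17 - -165\right) \sqrt{6} = - 15 \left(17 + 165\right) \sqrt{6} = \left(-15\right) 182 \sqrt{6} = - 2730 \sqrt{6}$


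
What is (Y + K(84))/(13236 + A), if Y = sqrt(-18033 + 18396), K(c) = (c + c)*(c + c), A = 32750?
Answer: 14112/22993 + 11*sqrt(3)/45986 ≈ 0.61417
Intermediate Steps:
K(c) = 4*c**2 (K(c) = (2*c)*(2*c) = 4*c**2)
Y = 11*sqrt(3) (Y = sqrt(363) = 11*sqrt(3) ≈ 19.053)
(Y + K(84))/(13236 + A) = (11*sqrt(3) + 4*84**2)/(13236 + 32750) = (11*sqrt(3) + 4*7056)/45986 = (11*sqrt(3) + 28224)*(1/45986) = (28224 + 11*sqrt(3))*(1/45986) = 14112/22993 + 11*sqrt(3)/45986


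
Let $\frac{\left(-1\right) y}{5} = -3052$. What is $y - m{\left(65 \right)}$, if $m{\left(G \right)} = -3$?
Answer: $15263$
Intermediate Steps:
$y = 15260$ ($y = \left(-5\right) \left(-3052\right) = 15260$)
$y - m{\left(65 \right)} = 15260 - -3 = 15260 + 3 = 15263$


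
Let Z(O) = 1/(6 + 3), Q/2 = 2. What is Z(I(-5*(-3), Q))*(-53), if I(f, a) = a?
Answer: -53/9 ≈ -5.8889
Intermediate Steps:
Q = 4 (Q = 2*2 = 4)
Z(O) = ⅑ (Z(O) = 1/9 = ⅑)
Z(I(-5*(-3), Q))*(-53) = (⅑)*(-53) = -53/9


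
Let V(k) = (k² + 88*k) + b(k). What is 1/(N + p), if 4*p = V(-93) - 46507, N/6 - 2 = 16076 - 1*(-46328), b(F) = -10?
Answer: 1/362923 ≈ 2.7554e-6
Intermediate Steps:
V(k) = -10 + k² + 88*k (V(k) = (k² + 88*k) - 10 = -10 + k² + 88*k)
N = 374436 (N = 12 + 6*(16076 - 1*(-46328)) = 12 + 6*(16076 + 46328) = 12 + 6*62404 = 12 + 374424 = 374436)
p = -11513 (p = ((-10 + (-93)² + 88*(-93)) - 46507)/4 = ((-10 + 8649 - 8184) - 46507)/4 = (455 - 46507)/4 = (¼)*(-46052) = -11513)
1/(N + p) = 1/(374436 - 11513) = 1/362923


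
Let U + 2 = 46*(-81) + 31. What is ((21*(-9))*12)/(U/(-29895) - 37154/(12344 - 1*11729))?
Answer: 61775028/1642141 ≈ 37.619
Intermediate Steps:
U = -3697 (U = -2 + (46*(-81) + 31) = -2 + (-3726 + 31) = -2 - 3695 = -3697)
((21*(-9))*12)/(U/(-29895) - 37154/(12344 - 1*11729)) = ((21*(-9))*12)/(-3697/(-29895) - 37154/(12344 - 1*11729)) = (-189*12)/(-3697*(-1/29895) - 37154/(12344 - 11729)) = -2268/(3697/29895 - 37154/615) = -2268/(-4926423/81713) = -2268*(-81713/4926423) = 61775028/1642141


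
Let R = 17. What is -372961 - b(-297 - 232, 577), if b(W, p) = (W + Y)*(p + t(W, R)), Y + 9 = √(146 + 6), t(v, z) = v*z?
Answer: -4900769 + 16832*√38 ≈ -4.7970e+6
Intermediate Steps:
Y = -9 + 2*√38 (Y = -9 + √(146 + 6) = -9 + √152 = -9 + 2*√38 ≈ 3.3288)
b(W, p) = (p + 17*W)*(-9 + W + 2*√38) (b(W, p) = (W + (-9 + 2*√38))*(p + W*17) = (-9 + W + 2*√38)*(p + 17*W) = (p + 17*W)*(-9 + W + 2*√38))
-372961 - b(-297 - 232, 577) = -372961 - (17*(-297 - 232)² + (-297 - 232)*577 - 1*577*(9 - 2*√38) - 17*(-297 - 232)*(9 - 2*√38)) = -372961 - (17*(-529)² - 529*577 + (-5193 + 1154*√38) - 17*(-529)*(9 - 2*√38)) = -372961 - (17*279841 - 305233 + (-5193 + 1154*√38) + (80937 - 17986*√38)) = -372961 - (4757297 - 305233 + (-5193 + 1154*√38) + (80937 - 17986*√38)) = -372961 - (4527808 - 16832*√38) = -372961 + (-4527808 + 16832*√38) = -4900769 + 16832*√38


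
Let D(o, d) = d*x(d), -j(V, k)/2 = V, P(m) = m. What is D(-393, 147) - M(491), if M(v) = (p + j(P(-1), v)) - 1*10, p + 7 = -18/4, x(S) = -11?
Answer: -3195/2 ≈ -1597.5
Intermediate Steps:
j(V, k) = -2*V
p = -23/2 (p = -7 - 18/4 = -7 - 18*¼ = -7 - 9/2 = -23/2 ≈ -11.500)
D(o, d) = -11*d (D(o, d) = d*(-11) = -11*d)
M(v) = -39/2 (M(v) = (-23/2 - 2*(-1)) - 1*10 = (-23/2 + 2) - 10 = -19/2 - 10 = -39/2)
D(-393, 147) - M(491) = -11*147 - 1*(-39/2) = -1617 + 39/2 = -3195/2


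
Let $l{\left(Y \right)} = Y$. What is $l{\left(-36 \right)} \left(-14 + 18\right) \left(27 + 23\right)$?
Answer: $-7200$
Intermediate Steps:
$l{\left(-36 \right)} \left(-14 + 18\right) \left(27 + 23\right) = - 36 \left(-14 + 18\right) \left(27 + 23\right) = - 36 \cdot 4 \cdot 50 = \left(-36\right) 200 = -7200$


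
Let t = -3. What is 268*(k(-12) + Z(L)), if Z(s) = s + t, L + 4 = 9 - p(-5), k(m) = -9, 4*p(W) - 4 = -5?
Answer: -1809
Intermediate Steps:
p(W) = -¼ (p(W) = 1 + (¼)*(-5) = 1 - 5/4 = -¼)
L = 21/4 (L = -4 + (9 - 1*(-¼)) = -4 + (9 + ¼) = -4 + 37/4 = 21/4 ≈ 5.2500)
Z(s) = -3 + s (Z(s) = s - 3 = -3 + s)
268*(k(-12) + Z(L)) = 268*(-9 + (-3 + 21/4)) = 268*(-9 + 9/4) = 268*(-27/4) = -1809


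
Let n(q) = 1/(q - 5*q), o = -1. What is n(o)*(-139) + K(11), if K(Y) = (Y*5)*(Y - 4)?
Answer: 1401/4 ≈ 350.25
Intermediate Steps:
n(q) = -1/(4*q) (n(q) = 1/(-4*q) = -1/(4*q))
K(Y) = 5*Y*(-4 + Y) (K(Y) = (5*Y)*(-4 + Y) = 5*Y*(-4 + Y))
n(o)*(-139) + K(11) = -¼/(-1)*(-139) + 5*11*(-4 + 11) = -¼*(-1)*(-139) + 5*11*7 = (¼)*(-139) + 385 = -139/4 + 385 = 1401/4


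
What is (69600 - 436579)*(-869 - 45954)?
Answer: 17183057717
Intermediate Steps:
(69600 - 436579)*(-869 - 45954) = -366979*(-46823) = 17183057717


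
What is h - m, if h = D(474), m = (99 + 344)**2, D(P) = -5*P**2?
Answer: -1319629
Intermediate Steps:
m = 196249 (m = 443**2 = 196249)
h = -1123380 (h = -5*474**2 = -5*224676 = -1123380)
h - m = -1123380 - 1*196249 = -1123380 - 196249 = -1319629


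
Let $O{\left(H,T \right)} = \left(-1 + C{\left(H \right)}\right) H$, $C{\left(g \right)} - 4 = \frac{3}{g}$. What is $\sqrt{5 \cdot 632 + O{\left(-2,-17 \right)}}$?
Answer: $\sqrt{3157} \approx 56.187$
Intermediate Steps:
$C{\left(g \right)} = 4 + \frac{3}{g}$
$O{\left(H,T \right)} = H \left(3 + \frac{3}{H}\right)$ ($O{\left(H,T \right)} = \left(-1 + \left(4 + \frac{3}{H}\right)\right) H = \left(3 + \frac{3}{H}\right) H = H \left(3 + \frac{3}{H}\right)$)
$\sqrt{5 \cdot 632 + O{\left(-2,-17 \right)}} = \sqrt{5 \cdot 632 + \left(3 + 3 \left(-2\right)\right)} = \sqrt{3160 + \left(3 - 6\right)} = \sqrt{3160 - 3} = \sqrt{3157}$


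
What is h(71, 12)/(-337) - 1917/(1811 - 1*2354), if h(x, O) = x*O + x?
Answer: 48280/60997 ≈ 0.79151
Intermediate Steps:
h(x, O) = x + O*x (h(x, O) = O*x + x = x + O*x)
h(71, 12)/(-337) - 1917/(1811 - 1*2354) = (71*(1 + 12))/(-337) - 1917/(1811 - 1*2354) = (71*13)*(-1/337) - 1917/(1811 - 2354) = 923*(-1/337) - 1917/(-543) = -923/337 - 1917*(-1/543) = -923/337 + 639/181 = 48280/60997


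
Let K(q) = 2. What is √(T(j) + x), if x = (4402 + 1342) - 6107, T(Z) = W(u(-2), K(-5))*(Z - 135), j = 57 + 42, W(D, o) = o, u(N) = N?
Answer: I*√435 ≈ 20.857*I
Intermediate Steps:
j = 99
T(Z) = -270 + 2*Z (T(Z) = 2*(Z - 135) = 2*(-135 + Z) = -270 + 2*Z)
x = -363 (x = 5744 - 6107 = -363)
√(T(j) + x) = √((-270 + 2*99) - 363) = √((-270 + 198) - 363) = √(-72 - 363) = √(-435) = I*√435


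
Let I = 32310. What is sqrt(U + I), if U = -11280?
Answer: sqrt(21030) ≈ 145.02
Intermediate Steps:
sqrt(U + I) = sqrt(-11280 + 32310) = sqrt(21030)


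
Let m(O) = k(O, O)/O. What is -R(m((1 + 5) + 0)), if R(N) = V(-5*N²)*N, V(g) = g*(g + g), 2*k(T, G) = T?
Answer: -25/16 ≈ -1.5625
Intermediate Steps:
k(T, G) = T/2
V(g) = 2*g² (V(g) = g*(2*g) = 2*g²)
m(O) = ½ (m(O) = (O/2)/O = ½)
R(N) = 50*N⁵ (R(N) = (2*(-5*N²)²)*N = (2*(25*N⁴))*N = (50*N⁴)*N = 50*N⁵)
-R(m((1 + 5) + 0)) = -50*(½)⁵ = -50/32 = -1*25/16 = -25/16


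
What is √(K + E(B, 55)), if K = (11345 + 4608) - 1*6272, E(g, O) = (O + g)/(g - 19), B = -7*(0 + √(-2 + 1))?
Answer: √(406741935 + 53095*I)/205 ≈ 98.38 + 0.0064211*I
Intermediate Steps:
B = -7*I (B = -7*(0 + √(-1)) = -7*(0 + I) = -7*I ≈ -7.0*I)
E(g, O) = (O + g)/(-19 + g)
K = 9681 (K = 15953 - 6272 = 9681)
√(K + E(B, 55)) = √(9681 + (55 - 7*I)/(-19 - 7*I)) = √(9681 + ((-19 + 7*I)/410)*(55 - 7*I)) = √(9681 + (-19 + 7*I)*(55 - 7*I)/410)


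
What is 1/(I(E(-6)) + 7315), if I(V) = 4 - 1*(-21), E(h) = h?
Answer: 1/7340 ≈ 0.00013624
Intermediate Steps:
I(V) = 25 (I(V) = 4 + 21 = 25)
1/(I(E(-6)) + 7315) = 1/(25 + 7315) = 1/7340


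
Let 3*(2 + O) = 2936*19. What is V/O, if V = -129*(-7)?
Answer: 2709/55778 ≈ 0.048568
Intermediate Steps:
V = 903
O = 55778/3 (O = -2 + (2936*19)/3 = -2 + (⅓)*55784 = -2 + 55784/3 = 55778/3 ≈ 18593.)
V/O = 903/(55778/3) = 903*(3/55778) = 2709/55778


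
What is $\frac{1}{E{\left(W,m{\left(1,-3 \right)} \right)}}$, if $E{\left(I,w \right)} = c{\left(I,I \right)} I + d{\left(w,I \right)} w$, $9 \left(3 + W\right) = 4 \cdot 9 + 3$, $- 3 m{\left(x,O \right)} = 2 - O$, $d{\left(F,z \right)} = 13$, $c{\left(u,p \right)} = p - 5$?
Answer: $- \frac{9}{239} \approx -0.037657$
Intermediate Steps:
$c{\left(u,p \right)} = -5 + p$ ($c{\left(u,p \right)} = p - 5 = -5 + p$)
$m{\left(x,O \right)} = - \frac{2}{3} + \frac{O}{3}$ ($m{\left(x,O \right)} = - \frac{2 - O}{3} = - \frac{2}{3} + \frac{O}{3}$)
$W = \frac{4}{3}$ ($W = -3 + \frac{4 \cdot 9 + 3}{9} = -3 + \frac{36 + 3}{9} = -3 + \frac{1}{9} \cdot 39 = -3 + \frac{13}{3} = \frac{4}{3} \approx 1.3333$)
$E{\left(I,w \right)} = 13 w + I \left(-5 + I\right)$ ($E{\left(I,w \right)} = \left(-5 + I\right) I + 13 w = I \left(-5 + I\right) + 13 w = 13 w + I \left(-5 + I\right)$)
$\frac{1}{E{\left(W,m{\left(1,-3 \right)} \right)}} = \frac{1}{13 \left(- \frac{2}{3} + \frac{1}{3} \left(-3\right)\right) + \frac{4 \left(-5 + \frac{4}{3}\right)}{3}} = \frac{1}{13 \left(- \frac{2}{3} - 1\right) + \frac{4}{3} \left(- \frac{11}{3}\right)} = \frac{1}{13 \left(- \frac{5}{3}\right) - \frac{44}{9}} = \frac{1}{- \frac{65}{3} - \frac{44}{9}} = \frac{1}{- \frac{239}{9}} = - \frac{9}{239}$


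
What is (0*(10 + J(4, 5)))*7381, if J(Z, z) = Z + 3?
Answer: 0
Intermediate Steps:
J(Z, z) = 3 + Z
(0*(10 + J(4, 5)))*7381 = (0*(10 + (3 + 4)))*7381 = (0*(10 + 7))*7381 = (0*17)*7381 = 0*7381 = 0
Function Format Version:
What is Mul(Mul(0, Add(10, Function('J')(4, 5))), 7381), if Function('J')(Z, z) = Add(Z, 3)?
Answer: 0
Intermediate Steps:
Function('J')(Z, z) = Add(3, Z)
Mul(Mul(0, Add(10, Function('J')(4, 5))), 7381) = Mul(Mul(0, Add(10, Add(3, 4))), 7381) = Mul(Mul(0, Add(10, 7)), 7381) = Mul(Mul(0, 17), 7381) = Mul(0, 7381) = 0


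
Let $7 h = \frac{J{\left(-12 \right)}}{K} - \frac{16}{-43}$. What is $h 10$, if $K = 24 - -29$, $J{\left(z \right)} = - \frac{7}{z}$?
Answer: $\frac{52385}{95718} \approx 0.54729$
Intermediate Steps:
$K = 53$ ($K = 24 + 29 = 53$)
$h = \frac{10477}{191436}$ ($h = \frac{\frac{\left(-7\right) \frac{1}{-12}}{53} - \frac{16}{-43}}{7} = \frac{\left(-7\right) \left(- \frac{1}{12}\right) \frac{1}{53} - - \frac{16}{43}}{7} = \frac{\frac{7}{12} \cdot \frac{1}{53} + \frac{16}{43}}{7} = \frac{\frac{7}{636} + \frac{16}{43}}{7} = \frac{1}{7} \cdot \frac{10477}{27348} = \frac{10477}{191436} \approx 0.054728$)
$h 10 = \frac{10477}{191436} \cdot 10 = \frac{52385}{95718}$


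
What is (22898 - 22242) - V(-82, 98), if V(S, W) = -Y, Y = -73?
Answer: 583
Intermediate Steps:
V(S, W) = 73 (V(S, W) = -1*(-73) = 73)
(22898 - 22242) - V(-82, 98) = (22898 - 22242) - 1*73 = 656 - 73 = 583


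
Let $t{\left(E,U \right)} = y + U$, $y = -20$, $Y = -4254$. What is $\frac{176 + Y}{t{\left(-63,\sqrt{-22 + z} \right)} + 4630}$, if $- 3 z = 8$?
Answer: $- \frac{28199370}{31878187} + \frac{2039 i \sqrt{222}}{31878187} \approx -0.8846 + 0.00095302 i$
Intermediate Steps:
$z = - \frac{8}{3}$ ($z = \left(- \frac{1}{3}\right) 8 = - \frac{8}{3} \approx -2.6667$)
$t{\left(E,U \right)} = -20 + U$
$\frac{176 + Y}{t{\left(-63,\sqrt{-22 + z} \right)} + 4630} = \frac{176 - 4254}{\left(-20 + \sqrt{-22 - \frac{8}{3}}\right) + 4630} = - \frac{4078}{\left(-20 + \sqrt{- \frac{74}{3}}\right) + 4630} = - \frac{4078}{\left(-20 + \frac{i \sqrt{222}}{3}\right) + 4630} = - \frac{4078}{4610 + \frac{i \sqrt{222}}{3}}$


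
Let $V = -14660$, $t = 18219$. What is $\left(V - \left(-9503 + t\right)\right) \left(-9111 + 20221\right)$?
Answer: $-259707360$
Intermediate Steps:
$\left(V - \left(-9503 + t\right)\right) \left(-9111 + 20221\right) = \left(-14660 + \left(9503 - 18219\right)\right) \left(-9111 + 20221\right) = \left(-14660 + \left(9503 - 18219\right)\right) 11110 = \left(-14660 - 8716\right) 11110 = \left(-23376\right) 11110 = -259707360$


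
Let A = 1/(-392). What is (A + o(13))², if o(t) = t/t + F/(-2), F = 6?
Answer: 616225/153664 ≈ 4.0102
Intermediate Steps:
A = -1/392 ≈ -0.0025510
o(t) = -2 (o(t) = t/t + 6/(-2) = 1 + 6*(-½) = 1 - 3 = -2)
(A + o(13))² = (-1/392 - 2)² = (-785/392)² = 616225/153664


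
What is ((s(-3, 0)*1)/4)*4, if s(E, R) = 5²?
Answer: 25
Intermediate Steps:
s(E, R) = 25
((s(-3, 0)*1)/4)*4 = ((25*1)/4)*4 = (25*(¼))*4 = (25/4)*4 = 25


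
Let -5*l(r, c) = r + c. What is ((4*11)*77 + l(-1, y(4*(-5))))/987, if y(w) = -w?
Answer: 16921/4935 ≈ 3.4288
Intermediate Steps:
l(r, c) = -c/5 - r/5 (l(r, c) = -(r + c)/5 = -(c + r)/5 = -c/5 - r/5)
((4*11)*77 + l(-1, y(4*(-5))))/987 = ((4*11)*77 + (-(-1)*4*(-5)/5 - ⅕*(-1)))/987 = (44*77 + (-(-1)*(-20)/5 + ⅕))*(1/987) = (3388 + (-⅕*20 + ⅕))*(1/987) = (3388 + (-4 + ⅕))*(1/987) = (3388 - 19/5)*(1/987) = (16921/5)*(1/987) = 16921/4935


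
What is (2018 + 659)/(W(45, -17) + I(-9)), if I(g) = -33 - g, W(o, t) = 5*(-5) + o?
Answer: -2677/4 ≈ -669.25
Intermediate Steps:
W(o, t) = -25 + o
(2018 + 659)/(W(45, -17) + I(-9)) = (2018 + 659)/((-25 + 45) + (-33 - 1*(-9))) = 2677/(20 + (-33 + 9)) = 2677/(20 - 24) = 2677/(-4) = 2677*(-1/4) = -2677/4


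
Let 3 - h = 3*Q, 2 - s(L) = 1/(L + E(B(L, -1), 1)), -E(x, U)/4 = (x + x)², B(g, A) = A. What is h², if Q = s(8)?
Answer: 729/64 ≈ 11.391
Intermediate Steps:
E(x, U) = -16*x² (E(x, U) = -4*(x + x)² = -4*4*x² = -16*x²)
s(L) = 2 - 1/(-16 + L) (s(L) = 2 - 1/(L - 16*(-1)²) = 2 - 1/(L - 16*1) = 2 - 1/(L - 16) = 2 - 1/(-16 + L))
Q = 17/8 (Q = (-33 + 2*8)/(-16 + 8) = (-33 + 16)/(-8) = -⅛*(-17) = 17/8 ≈ 2.1250)
h = -27/8 (h = 3 - 3*17/8 = 3 - 1*51/8 = 3 - 51/8 = -27/8 ≈ -3.3750)
h² = (-27/8)² = 729/64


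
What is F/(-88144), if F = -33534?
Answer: 16767/44072 ≈ 0.38045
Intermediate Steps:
F/(-88144) = -33534/(-88144) = -33534*(-1/88144) = 16767/44072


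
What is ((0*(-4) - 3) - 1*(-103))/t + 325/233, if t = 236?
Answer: 25000/13747 ≈ 1.8186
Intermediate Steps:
((0*(-4) - 3) - 1*(-103))/t + 325/233 = ((0*(-4) - 3) - 1*(-103))/236 + 325/233 = ((0 - 3) + 103)*(1/236) + 325*(1/233) = (-3 + 103)*(1/236) + 325/233 = 100*(1/236) + 325/233 = 25/59 + 325/233 = 25000/13747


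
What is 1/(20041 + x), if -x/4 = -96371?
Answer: 1/405525 ≈ 2.4659e-6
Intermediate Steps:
x = 385484 (x = -4*(-96371) = 385484)
1/(20041 + x) = 1/(20041 + 385484) = 1/405525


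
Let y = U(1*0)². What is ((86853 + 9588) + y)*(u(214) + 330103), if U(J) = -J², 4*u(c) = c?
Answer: 63681246033/2 ≈ 3.1841e+10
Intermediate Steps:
u(c) = c/4
y = 0 (y = (-(1*0)²)² = (-1*0²)² = (-1*0)² = 0² = 0)
((86853 + 9588) + y)*(u(214) + 330103) = ((86853 + 9588) + 0)*((¼)*214 + 330103) = (96441 + 0)*(107/2 + 330103) = 96441*(660313/2) = 63681246033/2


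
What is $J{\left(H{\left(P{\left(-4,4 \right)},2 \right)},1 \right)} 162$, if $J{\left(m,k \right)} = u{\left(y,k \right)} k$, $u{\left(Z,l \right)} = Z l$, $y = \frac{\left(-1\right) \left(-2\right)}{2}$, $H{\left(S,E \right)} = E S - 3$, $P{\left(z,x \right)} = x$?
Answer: $162$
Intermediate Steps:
$H{\left(S,E \right)} = -3 + E S$
$y = 1$ ($y = 2 \cdot \frac{1}{2} = 1$)
$J{\left(m,k \right)} = k^{2}$ ($J{\left(m,k \right)} = 1 k k = k k = k^{2}$)
$J{\left(H{\left(P{\left(-4,4 \right)},2 \right)},1 \right)} 162 = 1^{2} \cdot 162 = 1 \cdot 162 = 162$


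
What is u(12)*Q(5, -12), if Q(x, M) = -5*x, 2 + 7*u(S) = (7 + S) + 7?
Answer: -600/7 ≈ -85.714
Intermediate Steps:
u(S) = 12/7 + S/7 (u(S) = -2/7 + ((7 + S) + 7)/7 = -2/7 + (14 + S)/7 = -2/7 + (2 + S/7) = 12/7 + S/7)
u(12)*Q(5, -12) = (12/7 + (1/7)*12)*(-5*5) = (12/7 + 12/7)*(-25) = (24/7)*(-25) = -600/7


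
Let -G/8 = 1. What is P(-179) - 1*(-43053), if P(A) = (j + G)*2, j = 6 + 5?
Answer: 43059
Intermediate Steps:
G = -8 (G = -8*1 = -8)
j = 11
P(A) = 6 (P(A) = (11 - 8)*2 = 3*2 = 6)
P(-179) - 1*(-43053) = 6 - 1*(-43053) = 6 + 43053 = 43059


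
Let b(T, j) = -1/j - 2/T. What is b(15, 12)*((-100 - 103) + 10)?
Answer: 2509/60 ≈ 41.817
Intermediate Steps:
b(15, 12)*((-100 - 103) + 10) = (-1/12 - 2/15)*((-100 - 103) + 10) = (-1*1/12 - 2*1/15)*(-203 + 10) = (-1/12 - 2/15)*(-193) = -13/60*(-193) = 2509/60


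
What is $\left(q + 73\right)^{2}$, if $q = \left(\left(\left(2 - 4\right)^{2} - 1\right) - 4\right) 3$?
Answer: $4900$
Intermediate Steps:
$q = -3$ ($q = \left(\left(\left(-2\right)^{2} - 1\right) - 4\right) 3 = \left(\left(4 - 1\right) - 4\right) 3 = \left(3 - 4\right) 3 = \left(-1\right) 3 = -3$)
$\left(q + 73\right)^{2} = \left(-3 + 73\right)^{2} = 70^{2} = 4900$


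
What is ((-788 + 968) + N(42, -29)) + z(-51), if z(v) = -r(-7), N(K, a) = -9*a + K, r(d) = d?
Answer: 490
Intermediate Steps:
N(K, a) = K - 9*a
z(v) = 7 (z(v) = -1*(-7) = 7)
((-788 + 968) + N(42, -29)) + z(-51) = ((-788 + 968) + (42 - 9*(-29))) + 7 = (180 + (42 + 261)) + 7 = (180 + 303) + 7 = 483 + 7 = 490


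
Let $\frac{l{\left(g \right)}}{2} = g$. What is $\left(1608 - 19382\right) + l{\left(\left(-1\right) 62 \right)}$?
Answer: $-17898$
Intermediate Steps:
$l{\left(g \right)} = 2 g$
$\left(1608 - 19382\right) + l{\left(\left(-1\right) 62 \right)} = \left(1608 - 19382\right) + 2 \left(\left(-1\right) 62\right) = -17774 + 2 \left(-62\right) = -17774 - 124 = -17898$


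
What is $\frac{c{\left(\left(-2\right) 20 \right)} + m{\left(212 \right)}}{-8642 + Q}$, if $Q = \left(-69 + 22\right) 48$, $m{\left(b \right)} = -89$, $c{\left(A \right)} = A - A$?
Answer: $\frac{89}{10898} \approx 0.0081666$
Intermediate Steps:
$c{\left(A \right)} = 0$
$Q = -2256$ ($Q = \left(-47\right) 48 = -2256$)
$\frac{c{\left(\left(-2\right) 20 \right)} + m{\left(212 \right)}}{-8642 + Q} = \frac{0 - 89}{-8642 - 2256} = - \frac{89}{-10898} = \left(-89\right) \left(- \frac{1}{10898}\right) = \frac{89}{10898}$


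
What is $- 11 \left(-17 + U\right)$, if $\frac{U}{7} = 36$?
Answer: $-2585$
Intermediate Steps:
$U = 252$ ($U = 7 \cdot 36 = 252$)
$- 11 \left(-17 + U\right) = - 11 \left(-17 + 252\right) = \left(-11\right) 235 = -2585$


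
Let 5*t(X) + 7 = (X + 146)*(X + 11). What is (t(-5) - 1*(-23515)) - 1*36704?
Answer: -65106/5 ≈ -13021.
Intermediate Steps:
t(X) = -7/5 + (11 + X)*(146 + X)/5 (t(X) = -7/5 + ((X + 146)*(X + 11))/5 = -7/5 + ((146 + X)*(11 + X))/5 = -7/5 + ((11 + X)*(146 + X))/5 = -7/5 + (11 + X)*(146 + X)/5)
(t(-5) - 1*(-23515)) - 1*36704 = ((1599/5 + (1/5)*(-5)**2 + (157/5)*(-5)) - 1*(-23515)) - 1*36704 = ((1599/5 + (1/5)*25 - 157) + 23515) - 36704 = ((1599/5 + 5 - 157) + 23515) - 36704 = (839/5 + 23515) - 36704 = 118414/5 - 36704 = -65106/5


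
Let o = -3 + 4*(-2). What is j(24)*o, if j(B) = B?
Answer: -264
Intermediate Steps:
o = -11 (o = -3 - 8 = -11)
j(24)*o = 24*(-11) = -264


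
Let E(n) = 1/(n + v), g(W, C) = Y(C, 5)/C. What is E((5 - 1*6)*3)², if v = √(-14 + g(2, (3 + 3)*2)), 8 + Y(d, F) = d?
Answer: 9/(9 - I*√123)² ≈ -0.009083 + 0.043172*I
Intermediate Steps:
Y(d, F) = -8 + d
g(W, C) = (-8 + C)/C
v = I*√123/3 (v = √(-14 + (-8 + (3 + 3)*2)/(((3 + 3)*2))) = √(-14 + (-8 + 6*2)/((6*2))) = √(-14 + (-8 + 12)/12) = √(-14 + (1/12)*4) = √(-14 + ⅓) = √(-41/3) = I*√123/3 ≈ 3.6968*I)
E(n) = 1/(n + I*√123/3)
E((5 - 1*6)*3)² = (3/(3*((5 - 1*6)*3) + I*√123))² = (3/(3*((5 - 6)*3) + I*√123))² = (3/(3*(-1*3) + I*√123))² = (3/(3*(-3) + I*√123))² = (3/(-9 + I*√123))² = 9/(-9 + I*√123)²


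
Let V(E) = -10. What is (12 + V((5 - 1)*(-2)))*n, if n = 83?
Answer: 166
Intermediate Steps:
(12 + V((5 - 1)*(-2)))*n = (12 - 10)*83 = 2*83 = 166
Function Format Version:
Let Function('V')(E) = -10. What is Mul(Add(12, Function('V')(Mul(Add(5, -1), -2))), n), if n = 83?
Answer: 166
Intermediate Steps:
Mul(Add(12, Function('V')(Mul(Add(5, -1), -2))), n) = Mul(Add(12, -10), 83) = Mul(2, 83) = 166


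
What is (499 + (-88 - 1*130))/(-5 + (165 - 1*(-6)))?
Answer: 281/166 ≈ 1.6928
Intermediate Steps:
(499 + (-88 - 1*130))/(-5 + (165 - 1*(-6))) = (499 + (-88 - 130))/(-5 + (165 + 6)) = (499 - 218)/(-5 + 171) = 281/166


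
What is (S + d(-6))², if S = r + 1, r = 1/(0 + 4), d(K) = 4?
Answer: 441/16 ≈ 27.563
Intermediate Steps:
r = ¼ (r = 1/4 = ¼ ≈ 0.25000)
S = 5/4 (S = ¼ + 1 = 5/4 ≈ 1.2500)
(S + d(-6))² = (5/4 + 4)² = (21/4)² = 441/16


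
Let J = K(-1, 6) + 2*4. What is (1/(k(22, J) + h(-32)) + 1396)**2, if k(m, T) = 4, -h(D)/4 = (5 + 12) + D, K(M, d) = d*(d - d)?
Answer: 7982529025/4096 ≈ 1.9489e+6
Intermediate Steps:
K(M, d) = 0 (K(M, d) = d*0 = 0)
h(D) = -68 - 4*D (h(D) = -4*((5 + 12) + D) = -4*(17 + D) = -68 - 4*D)
J = 8 (J = 0 + 2*4 = 0 + 8 = 8)
(1/(k(22, J) + h(-32)) + 1396)**2 = (1/(4 + (-68 - 4*(-32))) + 1396)**2 = (1/(4 + (-68 + 128)) + 1396)**2 = (1/(4 + 60) + 1396)**2 = (1/64 + 1396)**2 = (89345/64)**2 = 7982529025/4096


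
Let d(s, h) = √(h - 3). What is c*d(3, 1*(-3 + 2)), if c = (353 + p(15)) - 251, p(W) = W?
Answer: 234*I ≈ 234.0*I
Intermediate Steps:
d(s, h) = √(-3 + h)
c = 117 (c = (353 + 15) - 251 = 368 - 251 = 117)
c*d(3, 1*(-3 + 2)) = 117*√(-3 + 1*(-3 + 2)) = 117*√(-3 + 1*(-1)) = 117*√(-3 - 1) = 117*√(-4) = 117*(2*I) = 234*I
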